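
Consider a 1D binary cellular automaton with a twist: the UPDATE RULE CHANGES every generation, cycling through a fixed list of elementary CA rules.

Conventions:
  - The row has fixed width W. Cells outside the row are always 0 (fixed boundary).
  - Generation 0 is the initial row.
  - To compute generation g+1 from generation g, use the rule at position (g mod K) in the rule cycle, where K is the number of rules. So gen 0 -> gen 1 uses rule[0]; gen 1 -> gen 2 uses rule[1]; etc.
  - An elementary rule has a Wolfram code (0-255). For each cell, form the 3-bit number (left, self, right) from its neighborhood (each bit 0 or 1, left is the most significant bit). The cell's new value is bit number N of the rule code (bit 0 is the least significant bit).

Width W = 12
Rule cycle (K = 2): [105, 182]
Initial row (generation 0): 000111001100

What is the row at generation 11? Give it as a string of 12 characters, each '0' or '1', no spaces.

Answer: 100110011001

Derivation:
Gen 0: 000111001100
Gen 1 (rule 105): 110101001101
Gen 2 (rule 182): 001111110011
Gen 3 (rule 105): 101000010011
Gen 4 (rule 182): 111100111100
Gen 5 (rule 105): 100100100101
Gen 6 (rule 182): 111111111111
Gen 7 (rule 105): 100000000001
Gen 8 (rule 182): 110000000011
Gen 9 (rule 105): 110111111011
Gen 10 (rule 182): 001011110100
Gen 11 (rule 105): 100110011001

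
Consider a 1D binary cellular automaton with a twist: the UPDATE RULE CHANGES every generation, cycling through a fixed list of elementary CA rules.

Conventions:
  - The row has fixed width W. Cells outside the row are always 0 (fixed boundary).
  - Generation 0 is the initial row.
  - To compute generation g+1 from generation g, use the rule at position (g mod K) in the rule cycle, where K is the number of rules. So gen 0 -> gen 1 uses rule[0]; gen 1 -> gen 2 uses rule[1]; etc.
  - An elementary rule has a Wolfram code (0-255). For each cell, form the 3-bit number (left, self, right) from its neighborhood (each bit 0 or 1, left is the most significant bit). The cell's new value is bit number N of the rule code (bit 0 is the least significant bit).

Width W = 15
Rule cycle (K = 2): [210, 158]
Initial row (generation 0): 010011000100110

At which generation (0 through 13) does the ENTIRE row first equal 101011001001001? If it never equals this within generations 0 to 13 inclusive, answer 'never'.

Answer: never

Derivation:
Gen 0: 010011000100110
Gen 1 (rule 210): 101101101011011
Gen 2 (rule 158): 101001001010010
Gen 3 (rule 210): 000110110001101
Gen 4 (rule 158): 001100101011001
Gen 5 (rule 210): 010111000001110
Gen 6 (rule 158): 110110100011101
Gen 7 (rule 210): 010010010101100
Gen 8 (rule 158): 111111110101010
Gen 9 (rule 210): 011111110000001
Gen 10 (rule 158): 111111101000011
Gen 11 (rule 210): 011111100100101
Gen 12 (rule 158): 111111011111101
Gen 13 (rule 210): 011111001111100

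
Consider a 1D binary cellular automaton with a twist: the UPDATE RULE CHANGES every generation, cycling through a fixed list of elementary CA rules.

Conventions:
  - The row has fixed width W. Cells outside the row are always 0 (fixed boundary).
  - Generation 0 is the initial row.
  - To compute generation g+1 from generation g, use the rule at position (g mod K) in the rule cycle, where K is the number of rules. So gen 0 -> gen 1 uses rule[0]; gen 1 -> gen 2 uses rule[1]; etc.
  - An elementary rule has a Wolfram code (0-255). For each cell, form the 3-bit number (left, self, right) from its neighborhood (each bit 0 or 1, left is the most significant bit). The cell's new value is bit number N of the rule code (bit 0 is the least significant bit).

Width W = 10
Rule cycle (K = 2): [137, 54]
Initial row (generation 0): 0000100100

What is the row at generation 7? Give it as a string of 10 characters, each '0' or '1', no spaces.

Answer: 1001100000

Derivation:
Gen 0: 0000100100
Gen 1 (rule 137): 1110000001
Gen 2 (rule 54): 0001000011
Gen 3 (rule 137): 1100011010
Gen 4 (rule 54): 0010100111
Gen 5 (rule 137): 1000000110
Gen 6 (rule 54): 1100001001
Gen 7 (rule 137): 1001100000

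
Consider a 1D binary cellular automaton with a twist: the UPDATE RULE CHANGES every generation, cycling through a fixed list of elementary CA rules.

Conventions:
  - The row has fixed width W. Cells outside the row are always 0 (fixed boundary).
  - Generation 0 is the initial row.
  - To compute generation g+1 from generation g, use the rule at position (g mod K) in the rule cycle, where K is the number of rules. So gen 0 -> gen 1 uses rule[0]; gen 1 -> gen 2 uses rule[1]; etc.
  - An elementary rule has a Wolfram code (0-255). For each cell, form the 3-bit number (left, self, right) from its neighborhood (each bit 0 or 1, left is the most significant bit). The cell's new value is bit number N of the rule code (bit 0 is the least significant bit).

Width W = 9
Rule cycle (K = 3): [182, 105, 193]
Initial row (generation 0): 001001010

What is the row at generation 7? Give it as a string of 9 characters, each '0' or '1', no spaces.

Answer: 000101011

Derivation:
Gen 0: 001001010
Gen 1 (rule 182): 011111111
Gen 2 (rule 105): 010000001
Gen 3 (rule 193): 000111100
Gen 4 (rule 182): 001011010
Gen 5 (rule 105): 100111100
Gen 6 (rule 193): 000011101
Gen 7 (rule 182): 000101011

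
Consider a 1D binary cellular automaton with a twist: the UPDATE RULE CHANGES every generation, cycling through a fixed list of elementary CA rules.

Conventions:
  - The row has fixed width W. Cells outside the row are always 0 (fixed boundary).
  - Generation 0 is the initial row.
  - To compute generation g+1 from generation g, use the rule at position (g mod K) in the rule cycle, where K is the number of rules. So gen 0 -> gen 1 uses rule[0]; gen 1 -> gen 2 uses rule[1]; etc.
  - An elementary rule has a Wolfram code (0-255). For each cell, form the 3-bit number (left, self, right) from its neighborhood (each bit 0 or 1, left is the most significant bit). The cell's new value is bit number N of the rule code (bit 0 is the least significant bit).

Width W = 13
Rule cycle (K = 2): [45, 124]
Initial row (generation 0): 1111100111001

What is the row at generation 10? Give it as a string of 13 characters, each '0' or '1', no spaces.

Gen 0: 1111100111001
Gen 1 (rule 45): 1000000100001
Gen 2 (rule 124): 1100000110001
Gen 3 (rule 45): 1001110100101
Gen 4 (rule 124): 1101011110111
Gen 5 (rule 45): 1011110001100
Gen 6 (rule 124): 1110011001110
Gen 7 (rule 45): 1000010001000
Gen 8 (rule 124): 1100011001100
Gen 9 (rule 45): 1001010001001
Gen 10 (rule 124): 1101111001101

Answer: 1101111001101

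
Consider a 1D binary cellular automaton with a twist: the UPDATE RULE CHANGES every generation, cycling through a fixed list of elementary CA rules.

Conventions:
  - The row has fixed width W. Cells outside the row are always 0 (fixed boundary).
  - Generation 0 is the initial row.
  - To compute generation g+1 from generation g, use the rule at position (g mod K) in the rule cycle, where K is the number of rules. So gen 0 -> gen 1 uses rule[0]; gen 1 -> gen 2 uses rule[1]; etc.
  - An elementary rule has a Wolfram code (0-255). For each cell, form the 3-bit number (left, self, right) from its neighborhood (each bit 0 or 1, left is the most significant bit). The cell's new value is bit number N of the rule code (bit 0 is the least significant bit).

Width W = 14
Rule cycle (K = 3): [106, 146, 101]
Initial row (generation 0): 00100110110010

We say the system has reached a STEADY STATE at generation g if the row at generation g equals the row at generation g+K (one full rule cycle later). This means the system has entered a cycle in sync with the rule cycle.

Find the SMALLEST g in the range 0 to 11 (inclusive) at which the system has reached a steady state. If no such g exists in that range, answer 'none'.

Answer: none

Derivation:
Gen 0: 00100110110010
Gen 1 (rule 106): 01001111110100
Gen 2 (rule 146): 10110111100010
Gen 3 (rule 101): 11011000101010
Gen 4 (rule 106): 11111001010100
Gen 5 (rule 146): 01110110000010
Gen 6 (rule 101): 00011010111010
Gen 7 (rule 106): 00111101101100
Gen 8 (rule 146): 01011000000010
Gen 9 (rule 101): 01101011111010
Gen 10 (rule 106): 11110110001100
Gen 11 (rule 146): 01100001010010
Gen 12 (rule 101): 00101101110010
Gen 13 (rule 106): 01011111010100
Gen 14 (rule 146): 10001110000010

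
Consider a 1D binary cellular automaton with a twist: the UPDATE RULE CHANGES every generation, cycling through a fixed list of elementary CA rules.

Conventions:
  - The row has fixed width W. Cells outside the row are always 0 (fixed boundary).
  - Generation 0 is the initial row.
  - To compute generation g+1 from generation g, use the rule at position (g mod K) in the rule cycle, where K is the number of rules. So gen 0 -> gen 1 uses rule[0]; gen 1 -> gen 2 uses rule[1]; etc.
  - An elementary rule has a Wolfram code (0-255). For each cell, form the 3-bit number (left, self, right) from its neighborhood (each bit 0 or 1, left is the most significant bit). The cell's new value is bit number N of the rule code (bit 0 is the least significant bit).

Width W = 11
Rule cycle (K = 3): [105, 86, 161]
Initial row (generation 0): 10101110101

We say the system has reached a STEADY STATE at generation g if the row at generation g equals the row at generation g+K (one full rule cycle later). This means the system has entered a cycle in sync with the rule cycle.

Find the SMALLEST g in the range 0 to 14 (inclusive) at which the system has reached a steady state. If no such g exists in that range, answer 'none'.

Answer: none

Derivation:
Gen 0: 10101110101
Gen 1 (rule 105): 01011011010
Gen 2 (rule 86): 11001001011
Gen 3 (rule 161): 00000000100
Gen 4 (rule 105): 11111110001
Gen 5 (rule 86): 00000011011
Gen 6 (rule 161): 11111000100
Gen 7 (rule 105): 10001010001
Gen 8 (rule 86): 11011011011
Gen 9 (rule 161): 00100100100
Gen 10 (rule 105): 10000000001
Gen 11 (rule 86): 11000000011
Gen 12 (rule 161): 00011111000
Gen 13 (rule 105): 11010001011
Gen 14 (rule 86): 01011011001
Gen 15 (rule 161): 00100100000
Gen 16 (rule 105): 10000001111
Gen 17 (rule 86): 11000010001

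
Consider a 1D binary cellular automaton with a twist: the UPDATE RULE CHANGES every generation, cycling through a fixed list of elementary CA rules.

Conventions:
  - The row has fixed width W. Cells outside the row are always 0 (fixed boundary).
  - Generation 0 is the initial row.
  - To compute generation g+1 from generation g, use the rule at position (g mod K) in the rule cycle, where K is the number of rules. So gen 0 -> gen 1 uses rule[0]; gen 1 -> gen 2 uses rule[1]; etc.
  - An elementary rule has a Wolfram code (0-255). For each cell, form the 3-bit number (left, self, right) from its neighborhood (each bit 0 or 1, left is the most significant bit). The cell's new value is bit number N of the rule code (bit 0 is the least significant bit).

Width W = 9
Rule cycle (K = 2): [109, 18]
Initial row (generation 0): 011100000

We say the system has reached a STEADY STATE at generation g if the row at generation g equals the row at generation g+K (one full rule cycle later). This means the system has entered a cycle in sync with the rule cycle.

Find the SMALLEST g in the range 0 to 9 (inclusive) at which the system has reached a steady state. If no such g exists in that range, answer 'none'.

Gen 0: 011100000
Gen 1 (rule 109): 010101111
Gen 2 (rule 18): 100000000
Gen 3 (rule 109): 101111111
Gen 4 (rule 18): 000000000
Gen 5 (rule 109): 111111111
Gen 6 (rule 18): 000000000
Gen 7 (rule 109): 111111111
Gen 8 (rule 18): 000000000
Gen 9 (rule 109): 111111111
Gen 10 (rule 18): 000000000
Gen 11 (rule 109): 111111111

Answer: 4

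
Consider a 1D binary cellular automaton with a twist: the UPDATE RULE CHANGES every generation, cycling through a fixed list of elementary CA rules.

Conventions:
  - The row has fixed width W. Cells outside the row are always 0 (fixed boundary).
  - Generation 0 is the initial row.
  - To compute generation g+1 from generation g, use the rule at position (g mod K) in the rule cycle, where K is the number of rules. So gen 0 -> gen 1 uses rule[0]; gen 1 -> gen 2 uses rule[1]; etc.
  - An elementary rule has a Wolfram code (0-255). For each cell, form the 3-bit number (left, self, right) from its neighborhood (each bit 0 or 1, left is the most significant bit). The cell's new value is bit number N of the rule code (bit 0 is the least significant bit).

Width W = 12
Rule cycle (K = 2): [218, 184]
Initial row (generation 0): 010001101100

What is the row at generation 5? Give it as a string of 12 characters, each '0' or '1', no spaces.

Answer: 100110111001

Derivation:
Gen 0: 010001101100
Gen 1 (rule 218): 101011101110
Gen 2 (rule 184): 010111011101
Gen 3 (rule 218): 100111011100
Gen 4 (rule 184): 010110111010
Gen 5 (rule 218): 100110111001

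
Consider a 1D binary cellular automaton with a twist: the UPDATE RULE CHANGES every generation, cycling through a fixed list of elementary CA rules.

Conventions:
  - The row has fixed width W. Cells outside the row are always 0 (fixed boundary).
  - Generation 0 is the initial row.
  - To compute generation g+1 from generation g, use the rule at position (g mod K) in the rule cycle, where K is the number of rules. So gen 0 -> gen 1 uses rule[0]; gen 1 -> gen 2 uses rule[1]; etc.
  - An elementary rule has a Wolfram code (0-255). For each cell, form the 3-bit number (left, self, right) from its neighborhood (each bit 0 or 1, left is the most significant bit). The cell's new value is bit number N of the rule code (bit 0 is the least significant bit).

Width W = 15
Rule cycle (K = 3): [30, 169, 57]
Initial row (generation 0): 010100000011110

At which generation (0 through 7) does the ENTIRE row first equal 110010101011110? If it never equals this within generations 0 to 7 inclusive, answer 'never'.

Answer: 4

Derivation:
Gen 0: 010100000011110
Gen 1 (rule 30): 110110000110001
Gen 2 (rule 169): 101100110100100
Gen 3 (rule 57): 011010101010011
Gen 4 (rule 30): 110010101011110
Gen 5 (rule 169): 100001010111100
Gen 6 (rule 57): 011100101100011
Gen 7 (rule 30): 110011101010110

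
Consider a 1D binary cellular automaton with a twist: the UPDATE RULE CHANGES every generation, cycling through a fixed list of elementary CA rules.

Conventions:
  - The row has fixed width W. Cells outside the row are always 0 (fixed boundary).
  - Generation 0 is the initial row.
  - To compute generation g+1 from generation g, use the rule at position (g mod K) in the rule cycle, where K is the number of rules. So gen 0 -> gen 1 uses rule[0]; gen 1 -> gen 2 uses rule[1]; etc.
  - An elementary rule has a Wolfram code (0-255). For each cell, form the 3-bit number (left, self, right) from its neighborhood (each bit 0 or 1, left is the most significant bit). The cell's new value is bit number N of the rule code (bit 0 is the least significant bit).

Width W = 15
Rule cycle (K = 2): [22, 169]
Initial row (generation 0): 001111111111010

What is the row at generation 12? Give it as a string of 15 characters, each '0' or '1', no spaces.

Gen 0: 001111111111010
Gen 1 (rule 22): 010000000000011
Gen 2 (rule 169): 000111111111010
Gen 3 (rule 22): 001000000000011
Gen 4 (rule 169): 100011111111010
Gen 5 (rule 22): 110100000000011
Gen 6 (rule 169): 101001111111010
Gen 7 (rule 22): 101110000000011
Gen 8 (rule 169): 011100111111010
Gen 9 (rule 22): 100011000000011
Gen 10 (rule 169): 001010011111010
Gen 11 (rule 22): 011011100000011
Gen 12 (rule 169): 010111001111010

Answer: 010111001111010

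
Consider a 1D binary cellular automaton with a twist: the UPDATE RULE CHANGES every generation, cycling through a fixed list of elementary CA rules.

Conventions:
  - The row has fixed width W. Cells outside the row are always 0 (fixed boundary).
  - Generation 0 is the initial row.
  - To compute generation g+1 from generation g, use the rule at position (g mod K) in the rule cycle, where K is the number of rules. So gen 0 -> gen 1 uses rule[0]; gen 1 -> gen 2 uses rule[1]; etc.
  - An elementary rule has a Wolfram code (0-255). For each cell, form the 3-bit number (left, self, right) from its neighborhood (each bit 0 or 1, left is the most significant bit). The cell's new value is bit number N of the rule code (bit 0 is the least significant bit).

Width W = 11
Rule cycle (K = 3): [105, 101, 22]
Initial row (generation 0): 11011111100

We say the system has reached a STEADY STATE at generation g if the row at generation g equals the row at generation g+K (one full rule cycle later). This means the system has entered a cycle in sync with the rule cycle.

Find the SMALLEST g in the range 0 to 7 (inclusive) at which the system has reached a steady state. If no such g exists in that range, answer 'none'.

Gen 0: 11011111100
Gen 1 (rule 105): 11110000101
Gen 2 (rule 101): 00010110111
Gen 3 (rule 22): 00110000000
Gen 4 (rule 105): 10110111111
Gen 5 (rule 101): 11011000001
Gen 6 (rule 22): 00000100011
Gen 7 (rule 105): 11110001011
Gen 8 (rule 101): 00010101101
Gen 9 (rule 22): 00110100001
Gen 10 (rule 105): 10111001100

Answer: none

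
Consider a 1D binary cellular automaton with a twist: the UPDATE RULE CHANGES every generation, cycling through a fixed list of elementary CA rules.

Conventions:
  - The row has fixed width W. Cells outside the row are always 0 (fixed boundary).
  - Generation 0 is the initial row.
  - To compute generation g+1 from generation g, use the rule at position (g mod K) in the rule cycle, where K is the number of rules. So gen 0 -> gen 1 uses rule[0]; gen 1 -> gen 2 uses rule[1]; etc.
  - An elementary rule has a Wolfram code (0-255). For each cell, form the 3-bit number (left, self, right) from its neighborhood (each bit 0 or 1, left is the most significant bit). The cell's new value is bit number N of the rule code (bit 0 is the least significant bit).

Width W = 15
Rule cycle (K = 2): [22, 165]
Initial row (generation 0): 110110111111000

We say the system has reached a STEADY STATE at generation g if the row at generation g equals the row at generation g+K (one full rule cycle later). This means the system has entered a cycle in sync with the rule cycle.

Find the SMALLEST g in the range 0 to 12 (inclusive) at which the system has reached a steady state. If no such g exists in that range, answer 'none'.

Gen 0: 110110111111000
Gen 1 (rule 22): 000000000000100
Gen 2 (rule 165): 111111111110101
Gen 3 (rule 22): 000000000000101
Gen 4 (rule 165): 111111111110111
Gen 5 (rule 22): 000000000000000
Gen 6 (rule 165): 111111111111111
Gen 7 (rule 22): 000000000000000
Gen 8 (rule 165): 111111111111111
Gen 9 (rule 22): 000000000000000
Gen 10 (rule 165): 111111111111111
Gen 11 (rule 22): 000000000000000
Gen 12 (rule 165): 111111111111111
Gen 13 (rule 22): 000000000000000
Gen 14 (rule 165): 111111111111111

Answer: 5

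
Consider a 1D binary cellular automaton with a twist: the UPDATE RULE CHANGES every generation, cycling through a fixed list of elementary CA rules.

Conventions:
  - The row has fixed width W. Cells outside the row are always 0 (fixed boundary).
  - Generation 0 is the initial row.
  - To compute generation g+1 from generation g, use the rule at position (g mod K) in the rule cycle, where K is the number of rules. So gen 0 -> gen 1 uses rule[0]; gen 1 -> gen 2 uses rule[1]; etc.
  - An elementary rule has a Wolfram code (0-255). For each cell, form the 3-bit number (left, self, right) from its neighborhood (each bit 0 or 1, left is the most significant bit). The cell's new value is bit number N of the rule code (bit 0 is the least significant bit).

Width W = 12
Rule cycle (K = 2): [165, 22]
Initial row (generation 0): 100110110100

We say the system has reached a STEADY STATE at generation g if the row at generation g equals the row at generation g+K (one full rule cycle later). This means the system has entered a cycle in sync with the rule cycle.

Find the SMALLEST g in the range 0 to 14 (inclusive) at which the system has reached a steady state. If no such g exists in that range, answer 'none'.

Gen 0: 100110110100
Gen 1 (rule 165): 100001001101
Gen 2 (rule 22): 110011110001
Gen 3 (rule 165): 000001100101
Gen 4 (rule 22): 000010011101
Gen 5 (rule 165): 111010001011
Gen 6 (rule 22): 000011011000
Gen 7 (rule 165): 111000100011
Gen 8 (rule 22): 000101110100
Gen 9 (rule 165): 110110101101
Gen 10 (rule 22): 000000100001
Gen 11 (rule 165): 111110101101
Gen 12 (rule 22): 000000100001
Gen 13 (rule 165): 111110101101
Gen 14 (rule 22): 000000100001
Gen 15 (rule 165): 111110101101
Gen 16 (rule 22): 000000100001

Answer: 10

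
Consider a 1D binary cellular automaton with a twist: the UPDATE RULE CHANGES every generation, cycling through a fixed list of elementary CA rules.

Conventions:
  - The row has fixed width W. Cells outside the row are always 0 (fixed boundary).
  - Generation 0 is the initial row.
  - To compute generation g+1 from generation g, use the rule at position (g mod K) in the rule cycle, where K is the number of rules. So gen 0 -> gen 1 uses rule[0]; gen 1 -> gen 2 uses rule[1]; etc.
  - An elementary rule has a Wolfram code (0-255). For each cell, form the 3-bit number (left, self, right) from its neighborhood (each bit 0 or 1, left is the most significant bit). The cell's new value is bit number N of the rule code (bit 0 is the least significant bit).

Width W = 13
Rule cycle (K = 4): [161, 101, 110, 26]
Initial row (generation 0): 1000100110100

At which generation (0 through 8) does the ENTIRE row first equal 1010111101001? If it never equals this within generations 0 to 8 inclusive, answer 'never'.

Gen 0: 1000100110100
Gen 1 (rule 161): 0010000001001
Gen 2 (rule 101): 1010111101001
Gen 3 (rule 110): 1111100111011
Gen 4 (rule 26): 1000011100010
Gen 5 (rule 161): 0011001001000
Gen 6 (rule 101): 1001001001011
Gen 7 (rule 110): 1011011011111
Gen 8 (rule 26): 0010010010000

Answer: 2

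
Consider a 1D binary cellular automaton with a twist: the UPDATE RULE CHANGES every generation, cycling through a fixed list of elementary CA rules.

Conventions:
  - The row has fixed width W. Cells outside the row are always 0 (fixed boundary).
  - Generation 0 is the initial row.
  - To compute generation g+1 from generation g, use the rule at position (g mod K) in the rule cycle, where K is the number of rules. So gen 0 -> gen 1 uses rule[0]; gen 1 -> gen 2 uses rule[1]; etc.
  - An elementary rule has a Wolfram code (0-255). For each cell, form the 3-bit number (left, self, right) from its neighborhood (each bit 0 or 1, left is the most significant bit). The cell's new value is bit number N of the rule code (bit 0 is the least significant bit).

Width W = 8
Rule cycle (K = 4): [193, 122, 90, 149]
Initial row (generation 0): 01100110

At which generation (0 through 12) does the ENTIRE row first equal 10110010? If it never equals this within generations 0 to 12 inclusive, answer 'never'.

Answer: 12

Derivation:
Gen 0: 01100110
Gen 1 (rule 193): 00100010
Gen 2 (rule 122): 01010101
Gen 3 (rule 90): 10000000
Gen 4 (rule 149): 11111111
Gen 5 (rule 193): 01111111
Gen 6 (rule 122): 11000001
Gen 7 (rule 90): 11100010
Gen 8 (rule 149): 01011011
Gen 9 (rule 193): 00001001
Gen 10 (rule 122): 00010110
Gen 11 (rule 90): 00100111
Gen 12 (rule 149): 10110010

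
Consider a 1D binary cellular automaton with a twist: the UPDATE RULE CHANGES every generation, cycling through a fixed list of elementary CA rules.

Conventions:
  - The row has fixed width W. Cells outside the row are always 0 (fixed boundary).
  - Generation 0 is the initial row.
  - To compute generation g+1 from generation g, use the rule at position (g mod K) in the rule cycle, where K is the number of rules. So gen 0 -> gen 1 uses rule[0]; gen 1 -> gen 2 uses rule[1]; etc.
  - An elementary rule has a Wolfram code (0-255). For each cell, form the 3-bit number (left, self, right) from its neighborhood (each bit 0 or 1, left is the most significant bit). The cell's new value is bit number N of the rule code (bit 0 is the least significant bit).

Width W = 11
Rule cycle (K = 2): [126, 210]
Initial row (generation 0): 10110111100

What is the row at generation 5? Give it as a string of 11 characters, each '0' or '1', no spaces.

Answer: 11110111101

Derivation:
Gen 0: 10110111100
Gen 1 (rule 126): 11111100110
Gen 2 (rule 210): 01111111011
Gen 3 (rule 126): 11000001111
Gen 4 (rule 210): 01100010111
Gen 5 (rule 126): 11110111101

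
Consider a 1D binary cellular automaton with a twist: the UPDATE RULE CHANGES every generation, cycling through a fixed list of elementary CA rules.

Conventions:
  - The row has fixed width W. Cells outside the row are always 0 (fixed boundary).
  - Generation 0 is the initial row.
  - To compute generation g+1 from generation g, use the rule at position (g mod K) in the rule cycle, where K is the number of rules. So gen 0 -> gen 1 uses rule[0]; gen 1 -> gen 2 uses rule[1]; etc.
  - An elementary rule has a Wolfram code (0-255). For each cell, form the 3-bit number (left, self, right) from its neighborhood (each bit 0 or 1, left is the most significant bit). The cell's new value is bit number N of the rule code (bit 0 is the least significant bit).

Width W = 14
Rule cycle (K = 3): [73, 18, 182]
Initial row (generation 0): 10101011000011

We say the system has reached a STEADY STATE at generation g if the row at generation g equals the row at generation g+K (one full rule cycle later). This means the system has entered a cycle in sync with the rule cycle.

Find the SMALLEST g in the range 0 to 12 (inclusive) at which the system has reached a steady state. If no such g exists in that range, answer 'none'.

Gen 0: 10101011000011
Gen 1 (rule 73): 00000011011011
Gen 2 (rule 18): 00000100000000
Gen 3 (rule 182): 00001110000000
Gen 4 (rule 73): 11101010111111
Gen 5 (rule 18): 00000000000000
Gen 6 (rule 182): 00000000000000
Gen 7 (rule 73): 11111111111111
Gen 8 (rule 18): 00000000000000
Gen 9 (rule 182): 00000000000000
Gen 10 (rule 73): 11111111111111
Gen 11 (rule 18): 00000000000000
Gen 12 (rule 182): 00000000000000
Gen 13 (rule 73): 11111111111111
Gen 14 (rule 18): 00000000000000
Gen 15 (rule 182): 00000000000000

Answer: 5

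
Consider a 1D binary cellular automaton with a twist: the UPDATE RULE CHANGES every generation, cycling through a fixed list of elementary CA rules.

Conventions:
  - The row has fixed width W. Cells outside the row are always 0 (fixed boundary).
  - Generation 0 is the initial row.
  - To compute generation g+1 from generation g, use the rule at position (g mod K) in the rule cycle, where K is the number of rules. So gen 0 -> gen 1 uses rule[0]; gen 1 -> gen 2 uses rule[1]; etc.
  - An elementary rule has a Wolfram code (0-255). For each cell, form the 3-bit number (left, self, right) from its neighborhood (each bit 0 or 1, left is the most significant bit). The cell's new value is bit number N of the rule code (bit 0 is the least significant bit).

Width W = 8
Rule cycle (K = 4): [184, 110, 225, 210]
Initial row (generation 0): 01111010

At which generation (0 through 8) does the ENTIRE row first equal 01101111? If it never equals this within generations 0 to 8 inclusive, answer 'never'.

Answer: 3

Derivation:
Gen 0: 01111010
Gen 1 (rule 184): 01110101
Gen 2 (rule 110): 11011111
Gen 3 (rule 225): 01101111
Gen 4 (rule 210): 10100111
Gen 5 (rule 184): 01010110
Gen 6 (rule 110): 11111110
Gen 7 (rule 225): 01111110
Gen 8 (rule 210): 10111111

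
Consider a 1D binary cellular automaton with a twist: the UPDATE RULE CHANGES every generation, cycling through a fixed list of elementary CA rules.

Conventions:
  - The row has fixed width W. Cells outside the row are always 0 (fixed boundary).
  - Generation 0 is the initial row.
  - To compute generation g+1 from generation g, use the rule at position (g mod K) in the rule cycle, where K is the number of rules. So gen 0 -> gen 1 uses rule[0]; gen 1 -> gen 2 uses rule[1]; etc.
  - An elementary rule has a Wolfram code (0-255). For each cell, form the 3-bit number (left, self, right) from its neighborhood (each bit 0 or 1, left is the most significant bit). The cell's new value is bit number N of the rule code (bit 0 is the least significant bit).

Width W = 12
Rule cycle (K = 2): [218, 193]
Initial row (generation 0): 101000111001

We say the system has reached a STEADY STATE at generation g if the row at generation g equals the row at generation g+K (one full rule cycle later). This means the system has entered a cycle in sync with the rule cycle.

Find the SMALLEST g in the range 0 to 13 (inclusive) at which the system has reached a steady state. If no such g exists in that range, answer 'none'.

Answer: 7

Derivation:
Gen 0: 101000111001
Gen 1 (rule 218): 000101111110
Gen 2 (rule 193): 110000111110
Gen 3 (rule 218): 111001111111
Gen 4 (rule 193): 011000111111
Gen 5 (rule 218): 111101111111
Gen 6 (rule 193): 011100111111
Gen 7 (rule 218): 111111111111
Gen 8 (rule 193): 011111111111
Gen 9 (rule 218): 111111111111
Gen 10 (rule 193): 011111111111
Gen 11 (rule 218): 111111111111
Gen 12 (rule 193): 011111111111
Gen 13 (rule 218): 111111111111
Gen 14 (rule 193): 011111111111
Gen 15 (rule 218): 111111111111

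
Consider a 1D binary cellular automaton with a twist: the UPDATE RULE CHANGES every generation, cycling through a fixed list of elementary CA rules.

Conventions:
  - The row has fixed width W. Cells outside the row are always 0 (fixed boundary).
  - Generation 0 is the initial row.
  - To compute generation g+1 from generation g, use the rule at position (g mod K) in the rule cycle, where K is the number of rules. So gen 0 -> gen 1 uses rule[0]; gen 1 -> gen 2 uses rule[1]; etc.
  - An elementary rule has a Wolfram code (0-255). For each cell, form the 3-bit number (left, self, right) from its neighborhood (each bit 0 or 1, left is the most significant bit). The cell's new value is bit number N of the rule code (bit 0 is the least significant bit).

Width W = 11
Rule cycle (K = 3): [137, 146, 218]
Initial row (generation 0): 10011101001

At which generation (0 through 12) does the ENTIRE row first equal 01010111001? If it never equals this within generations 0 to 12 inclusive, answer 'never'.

Gen 0: 10011101001
Gen 1 (rule 137): 00011000000
Gen 2 (rule 146): 00100100000
Gen 3 (rule 218): 01011010000
Gen 4 (rule 137): 00010000111
Gen 5 (rule 146): 00101001010
Gen 6 (rule 218): 01000110001
Gen 7 (rule 137): 00010100100
Gen 8 (rule 146): 00100011010
Gen 9 (rule 218): 01010111001
Gen 10 (rule 137): 00000110000
Gen 11 (rule 146): 00001001000
Gen 12 (rule 218): 00010110100

Answer: 9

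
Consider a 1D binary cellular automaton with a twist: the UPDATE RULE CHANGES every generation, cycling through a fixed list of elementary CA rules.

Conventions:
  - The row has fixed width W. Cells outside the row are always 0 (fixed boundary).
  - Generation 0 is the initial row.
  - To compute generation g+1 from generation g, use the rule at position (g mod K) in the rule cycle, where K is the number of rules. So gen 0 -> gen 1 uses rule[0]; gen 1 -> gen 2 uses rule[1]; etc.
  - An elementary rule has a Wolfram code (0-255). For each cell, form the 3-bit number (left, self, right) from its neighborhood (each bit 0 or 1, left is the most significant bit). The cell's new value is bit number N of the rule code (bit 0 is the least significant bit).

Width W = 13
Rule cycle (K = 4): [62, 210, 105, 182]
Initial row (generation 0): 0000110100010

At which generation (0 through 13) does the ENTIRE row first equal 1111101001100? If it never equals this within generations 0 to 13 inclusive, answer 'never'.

Gen 0: 0000110100010
Gen 1 (rule 62): 0001101110111
Gen 2 (rule 210): 0010100110011
Gen 3 (rule 105): 1001000110011
Gen 4 (rule 182): 1111101001100
Gen 5 (rule 62): 1000011111010
Gen 6 (rule 210): 0100101111001
Gen 7 (rule 105): 0000011001000
Gen 8 (rule 182): 0000100111100
Gen 9 (rule 62): 0001111100010
Gen 10 (rule 210): 0010111110101
Gen 11 (rule 105): 1001100011010
Gen 12 (rule 182): 1110010100111
Gen 13 (rule 62): 1001111111100

Answer: 4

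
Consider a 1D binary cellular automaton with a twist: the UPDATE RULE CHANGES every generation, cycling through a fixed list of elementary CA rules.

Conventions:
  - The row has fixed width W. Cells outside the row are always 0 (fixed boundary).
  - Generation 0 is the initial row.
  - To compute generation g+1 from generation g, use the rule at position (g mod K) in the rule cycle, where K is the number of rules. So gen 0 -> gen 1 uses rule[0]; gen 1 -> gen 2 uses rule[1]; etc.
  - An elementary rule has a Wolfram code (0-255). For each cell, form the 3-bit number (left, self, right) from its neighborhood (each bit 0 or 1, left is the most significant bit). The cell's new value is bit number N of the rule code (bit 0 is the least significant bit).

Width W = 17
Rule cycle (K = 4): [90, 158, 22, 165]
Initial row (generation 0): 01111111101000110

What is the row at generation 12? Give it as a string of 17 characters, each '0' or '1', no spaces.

Gen 0: 01111111101000110
Gen 1 (rule 90): 11000000100101111
Gen 2 (rule 158): 10100001111101110
Gen 3 (rule 22): 10110010000000001
Gen 4 (rule 165): 11000010111111101
Gen 5 (rule 90): 11100100100000100
Gen 6 (rule 158): 11011111110001110
Gen 7 (rule 22): 00000000001010001
Gen 8 (rule 165): 11111111101110101
Gen 9 (rule 90): 10000000101010000
Gen 10 (rule 158): 11000001101011000
Gen 11 (rule 22): 00100010001000100
Gen 12 (rule 165): 10101010101010101

Answer: 10101010101010101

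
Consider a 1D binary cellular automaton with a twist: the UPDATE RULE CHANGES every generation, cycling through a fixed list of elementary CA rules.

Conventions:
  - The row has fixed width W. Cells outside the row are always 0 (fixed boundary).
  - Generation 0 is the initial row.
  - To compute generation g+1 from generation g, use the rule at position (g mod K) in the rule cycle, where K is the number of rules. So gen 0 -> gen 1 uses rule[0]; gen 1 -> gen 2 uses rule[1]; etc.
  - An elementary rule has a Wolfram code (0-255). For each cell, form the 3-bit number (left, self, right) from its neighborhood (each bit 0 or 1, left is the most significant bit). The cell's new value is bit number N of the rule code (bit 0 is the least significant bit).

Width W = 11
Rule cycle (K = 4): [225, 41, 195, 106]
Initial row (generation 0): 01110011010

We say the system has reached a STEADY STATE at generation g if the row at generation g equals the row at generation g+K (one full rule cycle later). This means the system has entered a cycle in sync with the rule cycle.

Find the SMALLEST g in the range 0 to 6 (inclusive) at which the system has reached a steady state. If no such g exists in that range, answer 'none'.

Gen 0: 01110011010
Gen 1 (rule 225): 00110001100
Gen 2 (rule 41): 10100101001
Gen 3 (rule 195): 00001000010
Gen 4 (rule 106): 00010000100
Gen 5 (rule 225): 11000110001
Gen 6 (rule 41): 10010100100
Gen 7 (rule 195): 00100001001
Gen 8 (rule 106): 01000010010
Gen 9 (rule 225): 00011000000
Gen 10 (rule 41): 11010011111

Answer: none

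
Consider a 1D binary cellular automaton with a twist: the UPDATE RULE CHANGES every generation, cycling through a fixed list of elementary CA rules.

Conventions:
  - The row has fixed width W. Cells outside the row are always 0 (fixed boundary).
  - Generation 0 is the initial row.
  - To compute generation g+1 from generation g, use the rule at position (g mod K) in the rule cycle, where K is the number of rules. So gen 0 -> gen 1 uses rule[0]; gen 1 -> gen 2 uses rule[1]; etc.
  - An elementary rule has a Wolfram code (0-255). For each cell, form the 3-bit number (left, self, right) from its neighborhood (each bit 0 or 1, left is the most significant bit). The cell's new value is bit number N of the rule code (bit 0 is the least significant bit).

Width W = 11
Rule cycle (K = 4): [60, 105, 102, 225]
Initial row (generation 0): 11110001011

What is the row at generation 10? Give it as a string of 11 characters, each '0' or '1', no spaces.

Answer: 00001011001

Derivation:
Gen 0: 11110001011
Gen 1 (rule 60): 10001001110
Gen 2 (rule 105): 00100001010
Gen 3 (rule 102): 01100011110
Gen 4 (rule 225): 00101001110
Gen 5 (rule 60): 00111101001
Gen 6 (rule 105): 10100110000
Gen 7 (rule 102): 11101010000
Gen 8 (rule 225): 01110100111
Gen 9 (rule 60): 01001110100
Gen 10 (rule 105): 00001011001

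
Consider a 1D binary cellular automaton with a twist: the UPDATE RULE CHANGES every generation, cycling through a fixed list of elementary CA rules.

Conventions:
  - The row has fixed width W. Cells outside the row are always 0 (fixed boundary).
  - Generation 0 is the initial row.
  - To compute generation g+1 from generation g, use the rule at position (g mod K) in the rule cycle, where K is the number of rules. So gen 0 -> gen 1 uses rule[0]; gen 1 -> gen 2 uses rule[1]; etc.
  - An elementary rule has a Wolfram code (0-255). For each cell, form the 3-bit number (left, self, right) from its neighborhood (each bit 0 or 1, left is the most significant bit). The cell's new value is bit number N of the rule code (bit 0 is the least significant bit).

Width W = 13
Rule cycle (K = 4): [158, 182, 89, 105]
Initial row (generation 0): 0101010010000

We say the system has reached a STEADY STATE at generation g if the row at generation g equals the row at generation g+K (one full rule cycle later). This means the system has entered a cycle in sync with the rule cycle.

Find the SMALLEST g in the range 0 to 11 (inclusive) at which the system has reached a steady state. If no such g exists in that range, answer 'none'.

Answer: none

Derivation:
Gen 0: 0101010010000
Gen 1 (rule 158): 1101011111000
Gen 2 (rule 182): 0011101110100
Gen 3 (rule 89): 1010101010011
Gen 4 (rule 105): 0101010100011
Gen 5 (rule 158): 1101010110110
Gen 6 (rule 182): 0011111001001
Gen 7 (rule 89): 1010001100100
Gen 8 (rule 105): 0100101100001
Gen 9 (rule 158): 1111101010011
Gen 10 (rule 182): 0111011111100
Gen 11 (rule 89): 0101010000111
Gen 12 (rule 105): 0010100110101
Gen 13 (rule 158): 0110111100101
Gen 14 (rule 182): 1001011011111
Gen 15 (rule 89): 0100011010001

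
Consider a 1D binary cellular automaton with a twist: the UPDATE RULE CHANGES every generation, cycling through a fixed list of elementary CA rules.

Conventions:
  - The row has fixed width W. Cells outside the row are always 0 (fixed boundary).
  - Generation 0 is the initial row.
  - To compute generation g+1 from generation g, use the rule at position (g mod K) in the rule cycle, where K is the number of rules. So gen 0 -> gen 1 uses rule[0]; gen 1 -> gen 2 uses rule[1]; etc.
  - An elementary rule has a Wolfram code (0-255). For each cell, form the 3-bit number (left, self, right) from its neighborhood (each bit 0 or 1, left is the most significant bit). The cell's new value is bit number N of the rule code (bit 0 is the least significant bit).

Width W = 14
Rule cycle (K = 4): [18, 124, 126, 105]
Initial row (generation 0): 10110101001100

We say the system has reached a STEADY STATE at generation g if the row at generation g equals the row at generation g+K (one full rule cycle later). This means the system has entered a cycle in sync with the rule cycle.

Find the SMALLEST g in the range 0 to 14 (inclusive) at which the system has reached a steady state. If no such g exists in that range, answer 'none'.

Answer: 13

Derivation:
Gen 0: 10110101001100
Gen 1 (rule 18): 00000000110010
Gen 2 (rule 124): 00000000111011
Gen 3 (rule 126): 00000001101111
Gen 4 (rule 105): 11111101111001
Gen 5 (rule 18): 00000000000110
Gen 6 (rule 124): 00000000000111
Gen 7 (rule 126): 00000000001101
Gen 8 (rule 105): 11111111101110
Gen 9 (rule 18): 00000000000001
Gen 10 (rule 124): 00000000000001
Gen 11 (rule 126): 00000000000011
Gen 12 (rule 105): 11111111111011
Gen 13 (rule 18): 00000000000000
Gen 14 (rule 124): 00000000000000
Gen 15 (rule 126): 00000000000000
Gen 16 (rule 105): 11111111111111
Gen 17 (rule 18): 00000000000000
Gen 18 (rule 124): 00000000000000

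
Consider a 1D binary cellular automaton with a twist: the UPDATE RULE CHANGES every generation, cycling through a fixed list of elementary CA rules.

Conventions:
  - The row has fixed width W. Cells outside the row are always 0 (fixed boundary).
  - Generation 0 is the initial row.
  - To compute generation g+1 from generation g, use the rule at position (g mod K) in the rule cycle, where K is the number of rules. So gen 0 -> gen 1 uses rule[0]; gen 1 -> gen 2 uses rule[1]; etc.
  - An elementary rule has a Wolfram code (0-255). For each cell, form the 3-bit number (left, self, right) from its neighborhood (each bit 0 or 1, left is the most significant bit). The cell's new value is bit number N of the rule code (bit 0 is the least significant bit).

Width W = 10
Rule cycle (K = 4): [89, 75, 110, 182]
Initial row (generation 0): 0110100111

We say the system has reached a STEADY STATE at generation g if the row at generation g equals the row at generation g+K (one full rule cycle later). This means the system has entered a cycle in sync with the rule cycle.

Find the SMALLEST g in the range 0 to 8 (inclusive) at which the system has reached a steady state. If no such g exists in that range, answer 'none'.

Gen 0: 0110100111
Gen 1 (rule 89): 0110010101
Gen 2 (rule 75): 1110100000
Gen 3 (rule 110): 1011100000
Gen 4 (rule 182): 1101010000
Gen 5 (rule 89): 1100001111
Gen 6 (rule 75): 1101111001
Gen 7 (rule 110): 1111001011
Gen 8 (rule 182): 0110111100
Gen 9 (rule 89): 0110100111
Gen 10 (rule 75): 1110001101
Gen 11 (rule 110): 1010011111
Gen 12 (rule 182): 1111101110

Answer: none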